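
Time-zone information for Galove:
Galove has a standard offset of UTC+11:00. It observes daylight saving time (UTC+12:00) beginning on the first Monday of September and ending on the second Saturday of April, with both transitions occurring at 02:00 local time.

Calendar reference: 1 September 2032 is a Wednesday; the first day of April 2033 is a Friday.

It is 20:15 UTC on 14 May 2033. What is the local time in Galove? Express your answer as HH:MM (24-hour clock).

07:15

1 September 2032 is a Wednesday, so the first Monday is September 6.
1 April 2033 is a Friday, so the first Saturday is April 2 and the second is April 9.
At the standard offset (UTC+11:00), 20:15 UTC + 11h = 07:15 Galove standard time (rolling into the next day, 15 May 2033).
The standard-time date in Galove, 15 May 2033, does not fall between 6 September 2032 and 9 April 2033, so daylight saving is not in effect and Galove is at UTC+11:00.
20:15 UTC + 11h = 07:15 local (rolling into the next day, 15 May 2033).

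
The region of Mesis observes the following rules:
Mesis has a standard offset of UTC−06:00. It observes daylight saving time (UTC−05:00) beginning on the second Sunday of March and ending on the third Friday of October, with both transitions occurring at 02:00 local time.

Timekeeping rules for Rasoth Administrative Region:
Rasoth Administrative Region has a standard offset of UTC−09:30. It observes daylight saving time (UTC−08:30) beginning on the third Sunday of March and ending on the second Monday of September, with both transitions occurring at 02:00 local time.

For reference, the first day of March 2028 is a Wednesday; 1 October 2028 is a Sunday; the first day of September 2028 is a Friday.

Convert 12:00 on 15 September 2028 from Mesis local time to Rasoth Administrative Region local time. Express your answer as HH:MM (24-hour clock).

1 March 2028 is a Wednesday, so the first Sunday is March 5 and the second is March 12.
1 October 2028 is a Sunday, so the first Friday is October 6 and the third is October 20.
15 September 2028 falls between 12 March and 20 October, so daylight saving is in effect and Mesis is at UTC−05:00.
12:00 Mesis + 5h = 17:00 UTC.
1 March 2028 is a Wednesday, so the first Sunday is March 5 and the third is March 19.
1 September 2028 is a Friday, so the first Monday is September 4 and the second is September 11.
At the standard offset (UTC−09:30), 17:00 UTC − 9h30m = 07:30 Rasoth Administrative Region standard time.
The standard-time date in Rasoth Administrative Region, 15 September 2028, is outside the daylight-saving period (19 March – 11 September), so Rasoth Administrative Region is on standard time, UTC−09:30.
17:00 UTC − 9h30m = 07:30 Rasoth Administrative Region.

07:30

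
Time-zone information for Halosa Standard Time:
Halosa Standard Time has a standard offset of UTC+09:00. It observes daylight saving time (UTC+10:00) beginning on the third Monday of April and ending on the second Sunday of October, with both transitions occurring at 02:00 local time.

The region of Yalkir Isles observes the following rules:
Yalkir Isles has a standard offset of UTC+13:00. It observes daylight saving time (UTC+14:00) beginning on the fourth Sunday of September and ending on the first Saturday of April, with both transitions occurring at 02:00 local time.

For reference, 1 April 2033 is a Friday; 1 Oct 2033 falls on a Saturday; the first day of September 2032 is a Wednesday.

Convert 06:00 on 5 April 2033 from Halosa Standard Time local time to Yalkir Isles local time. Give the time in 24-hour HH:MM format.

1 April 2033 is a Friday, so the first Monday is April 4 and the third is April 18.
1 October 2033 is a Saturday, so the first Sunday is October 2 and the second is October 9.
5 April 2033 does not fall between 18 April and 9 October, so daylight saving is not in effect and Halosa Standard Time is at UTC+09:00.
06:00 Halosa Standard Time − 9h = 21:00 UTC (rolling into the previous day, 4 April 2033).
1 September 2032 is a Wednesday, so the first Sunday is September 5 and the fourth is September 26.
1 April 2033 is a Friday, so the first Saturday is April 2.
At the standard offset (UTC+13:00), 21:00 UTC + 13h = 10:00 Yalkir Isles standard time (rolling into the next day, 5 April 2033).
Daylight saving runs 26 September 2032 – 2 April 2033; the standard-time date in Yalkir Isles, 5 April 2033, is outside that window, so Yalkir Isles is on standard time at UTC+13:00.
21:00 UTC + 13h = 10:00 Yalkir Isles (rolling into the next day, 5 April 2033).

10:00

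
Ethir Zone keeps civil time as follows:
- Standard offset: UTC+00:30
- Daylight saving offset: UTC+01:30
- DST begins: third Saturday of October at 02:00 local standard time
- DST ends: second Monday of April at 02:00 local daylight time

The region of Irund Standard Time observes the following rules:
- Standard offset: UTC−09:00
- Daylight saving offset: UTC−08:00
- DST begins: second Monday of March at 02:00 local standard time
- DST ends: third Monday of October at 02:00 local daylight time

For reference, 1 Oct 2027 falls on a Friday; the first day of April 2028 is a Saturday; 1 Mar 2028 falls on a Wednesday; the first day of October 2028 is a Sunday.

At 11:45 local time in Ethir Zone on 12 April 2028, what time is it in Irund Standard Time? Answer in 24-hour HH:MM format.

03:15

1 October 2027 is a Friday, so the first Saturday is October 2 and the third is October 16.
1 April 2028 is a Saturday, so the first Monday is April 3 and the second is April 10.
12 April 2028 does not fall between 16 October 2027 and 10 April 2028, so daylight saving is not in effect and Ethir Zone is at UTC+00:30.
11:45 Ethir Zone − 0h30m = 11:15 UTC.
1 March 2028 is a Wednesday, so the first Monday is March 6 and the second is March 13.
1 October 2028 is a Sunday, so the first Monday is October 2 and the third is October 16.
At the standard offset (UTC−09:00), 11:15 UTC − 9h = 02:15 Irund Standard Time standard time.
The standard-time date in Irund Standard Time, 12 April 2028, falls between 13 March and 16 October, so daylight saving is in effect and Irund Standard Time is at UTC−08:00.
11:15 UTC − 8h = 03:15 Irund Standard Time.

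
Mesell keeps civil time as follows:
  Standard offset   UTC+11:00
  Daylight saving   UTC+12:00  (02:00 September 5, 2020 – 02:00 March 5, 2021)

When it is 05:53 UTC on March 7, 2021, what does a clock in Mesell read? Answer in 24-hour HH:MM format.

16:53

At the standard offset (UTC+11:00), 05:53 UTC + 11h = 16:53 Mesell standard time.
The standard-time date in Mesell, March 7, 2021, does not fall between 5 September 2020 and 5 March 2021, so daylight saving is not in effect and Mesell is at UTC+11:00.
05:53 UTC + 11h = 16:53 local.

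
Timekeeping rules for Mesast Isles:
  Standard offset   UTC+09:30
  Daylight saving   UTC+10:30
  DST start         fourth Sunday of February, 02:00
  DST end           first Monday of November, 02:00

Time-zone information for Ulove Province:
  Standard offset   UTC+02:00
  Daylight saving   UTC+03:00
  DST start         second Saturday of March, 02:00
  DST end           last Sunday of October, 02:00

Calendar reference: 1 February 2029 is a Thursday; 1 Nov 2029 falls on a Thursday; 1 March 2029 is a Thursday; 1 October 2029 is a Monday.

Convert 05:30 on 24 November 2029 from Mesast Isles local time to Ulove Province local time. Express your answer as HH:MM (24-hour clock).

22:00

1 February 2029 is a Thursday, so the first Sunday is February 4 and the fourth is February 25.
1 November 2029 is a Thursday, so the first Monday is November 5.
24 November 2029 does not fall between 25 February and 5 November, so daylight saving is not in effect and Mesast Isles is at UTC+09:30.
05:30 Mesast Isles − 9h30m = 20:00 UTC (rolling into the previous day, 23 November 2029).
1 March 2029 is a Thursday, so the first Saturday is March 3 and the second is March 10.
1 October 2029 is a Monday, so Sundays fall on 7, 14, 21, 28; the last is October 28.
At the standard offset (UTC+02:00), 20:00 UTC + 2h = 22:00 Ulove Province standard time.
Daylight saving runs 10 March – 28 October; the standard-time date in Ulove Province, 23 November 2029, is outside that window, so Ulove Province is on standard time at UTC+02:00.
20:00 UTC + 2h = 22:00 Ulove Province.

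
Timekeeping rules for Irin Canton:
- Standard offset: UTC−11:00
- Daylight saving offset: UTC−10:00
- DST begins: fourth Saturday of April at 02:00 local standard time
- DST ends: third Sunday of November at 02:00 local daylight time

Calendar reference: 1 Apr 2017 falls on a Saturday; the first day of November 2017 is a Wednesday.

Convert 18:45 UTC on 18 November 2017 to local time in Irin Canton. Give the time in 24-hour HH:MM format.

08:45

1 April 2017 is a Saturday, so the first Saturday is April 1 and the fourth is April 22.
1 November 2017 is a Wednesday, so the first Sunday is November 5 and the third is November 19.
At the standard offset (UTC−11:00), 18:45 UTC − 11h = 07:45 Irin Canton standard time.
Daylight saving runs 22 April – 19 November; the standard-time date in Irin Canton, 18 November 2017, is inside that window, so Irin Canton is at UTC−10:00.
18:45 UTC − 10h = 08:45 local.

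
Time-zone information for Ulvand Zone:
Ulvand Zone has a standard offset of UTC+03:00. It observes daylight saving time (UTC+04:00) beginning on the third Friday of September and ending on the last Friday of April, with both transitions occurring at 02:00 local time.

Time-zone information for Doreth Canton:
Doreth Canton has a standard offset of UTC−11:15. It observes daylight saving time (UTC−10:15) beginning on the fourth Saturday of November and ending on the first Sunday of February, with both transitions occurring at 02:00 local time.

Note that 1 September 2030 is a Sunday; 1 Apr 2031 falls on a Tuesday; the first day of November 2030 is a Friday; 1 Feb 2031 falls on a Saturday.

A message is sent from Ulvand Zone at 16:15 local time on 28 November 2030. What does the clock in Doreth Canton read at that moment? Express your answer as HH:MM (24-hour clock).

02:00

1 September 2030 is a Sunday, so the first Friday is September 6 and the third is September 20.
1 April 2031 is a Tuesday, so Fridays fall on 4, 11, 18, 25; the last is April 25.
28 November 2030 falls between 20 September 2030 and 25 April 2031, so daylight saving is in effect and Ulvand Zone is at UTC+04:00.
16:15 Ulvand Zone − 4h = 12:15 UTC.
1 November 2030 is a Friday, so the first Saturday is November 2 and the fourth is November 23.
1 February 2031 is a Saturday, so the first Sunday is February 2.
At the standard offset (UTC−11:15), 12:15 UTC − 11h15m = 01:00 Doreth Canton standard time.
The standard-time date in Doreth Canton, 28 November 2030, lies within the daylight-saving period (23 November 2030 – 2 February 2031), so Doreth Canton is on daylight time, UTC−10:15.
12:15 UTC − 10h15m = 02:00 Doreth Canton.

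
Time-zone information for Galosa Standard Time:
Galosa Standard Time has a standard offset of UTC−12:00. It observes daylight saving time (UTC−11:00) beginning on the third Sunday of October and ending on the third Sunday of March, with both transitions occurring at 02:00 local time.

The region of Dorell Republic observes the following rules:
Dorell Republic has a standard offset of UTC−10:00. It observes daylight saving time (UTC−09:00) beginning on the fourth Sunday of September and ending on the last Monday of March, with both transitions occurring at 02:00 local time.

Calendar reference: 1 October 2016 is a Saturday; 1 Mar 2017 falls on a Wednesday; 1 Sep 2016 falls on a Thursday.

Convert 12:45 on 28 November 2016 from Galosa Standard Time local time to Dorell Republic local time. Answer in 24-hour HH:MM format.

14:45

1 October 2016 is a Saturday, so the first Sunday is October 2 and the third is October 16.
1 March 2017 is a Wednesday, so the first Sunday is March 5 and the third is March 19.
Daylight saving runs 16 October 2016 – 19 March 2017; 28 November 2016 is inside that window, so Galosa Standard Time is at UTC−11:00.
12:45 Galosa Standard Time + 11h = 23:45 UTC.
1 September 2016 is a Thursday, so the first Sunday is September 4 and the fourth is September 25.
1 March 2017 is a Wednesday, so Mondays fall on 6, 13, 20, 27; the last is March 27.
At the standard offset (UTC−10:00), 23:45 UTC − 10h = 13:45 Dorell Republic standard time.
The standard-time date in Dorell Republic, 28 November 2016, lies within the daylight-saving period (25 September 2016 – 27 March 2017), so Dorell Republic is on daylight time, UTC−09:00.
23:45 UTC − 9h = 14:45 Dorell Republic.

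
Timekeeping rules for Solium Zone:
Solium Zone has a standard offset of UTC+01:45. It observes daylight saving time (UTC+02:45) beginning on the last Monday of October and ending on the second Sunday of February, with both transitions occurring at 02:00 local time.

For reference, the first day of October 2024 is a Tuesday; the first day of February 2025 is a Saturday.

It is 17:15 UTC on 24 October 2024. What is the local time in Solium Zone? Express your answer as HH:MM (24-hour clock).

1 October 2024 is a Tuesday, so Mondays fall on 7, 14, 21, 28; the last is October 28.
1 February 2025 is a Saturday, so the first Sunday is February 2 and the second is February 9.
At the standard offset (UTC+01:45), 17:15 UTC + 1h45m = 19:00 Solium Zone standard time.
The standard-time date in Solium Zone, 24 October 2024, is outside the daylight-saving period (28 October 2024 – 9 February 2025), so Solium Zone is on standard time, UTC+01:45.
17:15 UTC + 1h45m = 19:00 local.

19:00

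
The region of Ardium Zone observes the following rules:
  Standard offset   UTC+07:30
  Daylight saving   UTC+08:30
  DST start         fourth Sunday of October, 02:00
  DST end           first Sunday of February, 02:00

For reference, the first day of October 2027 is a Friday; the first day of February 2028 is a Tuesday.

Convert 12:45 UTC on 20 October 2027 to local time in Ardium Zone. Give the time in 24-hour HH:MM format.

20:15

1 October 2027 is a Friday, so the first Sunday is October 3 and the fourth is October 24.
1 February 2028 is a Tuesday, so the first Sunday is February 6.
At the standard offset (UTC+07:30), 12:45 UTC + 7h30m = 20:15 Ardium Zone standard time.
The standard-time date in Ardium Zone, 20 October 2027, is outside the daylight-saving period (24 October 2027 – 6 February 2028), so Ardium Zone is on standard time, UTC+07:30.
12:45 UTC + 7h30m = 20:15 local.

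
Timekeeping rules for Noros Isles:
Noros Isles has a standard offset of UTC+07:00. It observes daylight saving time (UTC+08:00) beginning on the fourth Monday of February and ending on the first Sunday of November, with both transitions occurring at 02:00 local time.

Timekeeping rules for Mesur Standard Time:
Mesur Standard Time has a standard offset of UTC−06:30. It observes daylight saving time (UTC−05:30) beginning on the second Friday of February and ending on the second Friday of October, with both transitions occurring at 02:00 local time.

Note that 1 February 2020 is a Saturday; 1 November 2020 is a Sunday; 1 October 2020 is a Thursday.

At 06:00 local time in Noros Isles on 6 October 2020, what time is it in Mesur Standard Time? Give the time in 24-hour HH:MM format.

1 February 2020 is a Saturday, so the first Monday is February 3 and the fourth is February 24.
1 November 2020 is a Sunday, so the first Sunday is November 1.
Daylight saving runs 24 February – 1 November; 6 October 2020 is inside that window, so Noros Isles is at UTC+08:00.
06:00 Noros Isles − 8h = 22:00 UTC (rolling into the previous day, 5 October 2020).
1 February 2020 is a Saturday, so the first Friday is February 7 and the second is February 14.
1 October 2020 is a Thursday, so the first Friday is October 2 and the second is October 9.
At the standard offset (UTC−06:30), 22:00 UTC − 6h30m = 15:30 Mesur Standard Time standard time.
The standard-time date in Mesur Standard Time, 5 October 2020, falls between 14 February and 9 October, so daylight saving is in effect and Mesur Standard Time is at UTC−05:30.
22:00 UTC − 5h30m = 16:30 Mesur Standard Time.

16:30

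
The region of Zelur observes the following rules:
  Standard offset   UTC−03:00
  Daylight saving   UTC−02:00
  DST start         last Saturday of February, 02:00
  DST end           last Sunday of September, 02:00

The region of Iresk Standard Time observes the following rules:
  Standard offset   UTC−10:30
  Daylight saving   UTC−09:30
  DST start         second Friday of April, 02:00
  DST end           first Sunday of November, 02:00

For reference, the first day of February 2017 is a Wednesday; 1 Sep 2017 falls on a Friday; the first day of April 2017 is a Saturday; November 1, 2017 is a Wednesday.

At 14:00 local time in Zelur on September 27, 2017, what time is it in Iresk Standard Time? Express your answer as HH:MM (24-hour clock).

1 February 2017 is a Wednesday, so Saturdays fall on 4, 11, 18, 25; the last is February 25.
1 September 2017 is a Friday, so Sundays fall on 3, 10, 17, 24; the last is September 24.
September 27, 2017 is outside the daylight-saving period (25 February – 24 September), so Zelur is on standard time, UTC−03:00.
14:00 Zelur + 3h = 17:00 UTC.
1 April 2017 is a Saturday, so the first Friday is April 7 and the second is April 14.
1 November 2017 is a Wednesday, so the first Sunday is November 5.
At the standard offset (UTC−10:30), 17:00 UTC − 10h30m = 06:30 Iresk Standard Time standard time.
The standard-time date in Iresk Standard Time, September 27, 2017, falls between 14 April and 5 November, so daylight saving is in effect and Iresk Standard Time is at UTC−09:30.
17:00 UTC − 9h30m = 07:30 Iresk Standard Time.

07:30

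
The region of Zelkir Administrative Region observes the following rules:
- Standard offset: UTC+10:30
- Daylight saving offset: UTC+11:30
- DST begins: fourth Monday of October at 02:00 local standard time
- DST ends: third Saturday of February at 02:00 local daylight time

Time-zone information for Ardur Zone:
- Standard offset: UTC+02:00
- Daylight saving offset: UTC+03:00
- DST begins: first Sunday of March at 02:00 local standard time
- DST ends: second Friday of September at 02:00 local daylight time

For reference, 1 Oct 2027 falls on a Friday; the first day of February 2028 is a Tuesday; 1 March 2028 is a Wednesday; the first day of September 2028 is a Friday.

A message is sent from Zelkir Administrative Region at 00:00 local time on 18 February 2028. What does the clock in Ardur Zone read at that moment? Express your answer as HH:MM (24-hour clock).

14:30

1 October 2027 is a Friday, so the first Monday is October 4 and the fourth is October 25.
1 February 2028 is a Tuesday, so the first Saturday is February 5 and the third is February 19.
18 February 2028 falls between 25 October 2027 and 19 February 2028, so daylight saving is in effect and Zelkir Administrative Region is at UTC+11:30.
00:00 Zelkir Administrative Region − 11h30m = 12:30 UTC (rolling into the previous day, 17 February 2028).
1 March 2028 is a Wednesday, so the first Sunday is March 5.
1 September 2028 is a Friday, so the first Friday is September 1 and the second is September 8.
At the standard offset (UTC+02:00), 12:30 UTC + 2h = 14:30 Ardur Zone standard time.
The standard-time date in Ardur Zone, 17 February 2028, is outside the daylight-saving period (5 March – 8 September), so Ardur Zone is on standard time, UTC+02:00.
12:30 UTC + 2h = 14:30 Ardur Zone.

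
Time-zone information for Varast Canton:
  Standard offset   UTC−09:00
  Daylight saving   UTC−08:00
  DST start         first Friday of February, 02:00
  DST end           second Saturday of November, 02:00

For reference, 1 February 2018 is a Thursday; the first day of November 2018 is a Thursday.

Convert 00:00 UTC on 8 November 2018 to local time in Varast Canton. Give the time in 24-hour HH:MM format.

16:00

1 February 2018 is a Thursday, so the first Friday is February 2.
1 November 2018 is a Thursday, so the first Saturday is November 3 and the second is November 10.
At the standard offset (UTC−09:00), 00:00 UTC − 9h = 15:00 Varast Canton standard time (rolling into the previous day, 7 November 2018).
The standard-time date in Varast Canton, 7 November 2018, falls between 2 February and 10 November, so daylight saving is in effect and Varast Canton is at UTC−08:00.
00:00 UTC − 8h = 16:00 local (rolling into the previous day, 7 November 2018).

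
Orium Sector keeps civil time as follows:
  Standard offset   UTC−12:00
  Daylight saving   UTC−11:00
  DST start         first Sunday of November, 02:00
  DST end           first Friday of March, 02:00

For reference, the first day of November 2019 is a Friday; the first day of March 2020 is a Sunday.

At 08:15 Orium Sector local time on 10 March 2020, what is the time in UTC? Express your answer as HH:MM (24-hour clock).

1 November 2019 is a Friday, so the first Sunday is November 3.
1 March 2020 is a Sunday, so the first Friday is March 6.
Daylight saving runs 3 November 2019 – 6 March 2020; 10 March 2020 is outside that window, so Orium Sector is on standard time at UTC−12:00.
08:15 local + 12h = 20:15 UTC.

20:15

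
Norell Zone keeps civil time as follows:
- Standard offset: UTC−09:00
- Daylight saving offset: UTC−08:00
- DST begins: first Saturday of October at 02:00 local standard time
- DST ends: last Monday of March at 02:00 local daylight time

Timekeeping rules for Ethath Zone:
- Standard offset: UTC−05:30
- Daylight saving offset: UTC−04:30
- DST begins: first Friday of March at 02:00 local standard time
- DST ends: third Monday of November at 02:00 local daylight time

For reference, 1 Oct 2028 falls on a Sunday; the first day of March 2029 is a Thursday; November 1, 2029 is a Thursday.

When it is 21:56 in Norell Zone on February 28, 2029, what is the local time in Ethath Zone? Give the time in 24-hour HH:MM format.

00:26

1 October 2028 is a Sunday, so the first Saturday is October 7.
1 March 2029 is a Thursday, so Mondays fall on 5, 12, 19, 26; the last is March 26.
Daylight saving runs 7 October 2028 – 26 March 2029; February 28, 2029 is inside that window, so Norell Zone is at UTC−08:00.
21:56 Norell Zone + 8h = 05:56 UTC (rolling into the next day, 1 March 2029).
1 March 2029 is a Thursday, so the first Friday is March 2.
1 November 2029 is a Thursday, so the first Monday is November 5 and the third is November 19.
At the standard offset (UTC−05:30), 05:56 UTC − 5h30m = 00:26 Ethath Zone standard time.
The standard-time date in Ethath Zone, March 1, 2029, is outside the daylight-saving period (2 March – 19 November), so Ethath Zone is on standard time, UTC−05:30.
05:56 UTC − 5h30m = 00:26 Ethath Zone.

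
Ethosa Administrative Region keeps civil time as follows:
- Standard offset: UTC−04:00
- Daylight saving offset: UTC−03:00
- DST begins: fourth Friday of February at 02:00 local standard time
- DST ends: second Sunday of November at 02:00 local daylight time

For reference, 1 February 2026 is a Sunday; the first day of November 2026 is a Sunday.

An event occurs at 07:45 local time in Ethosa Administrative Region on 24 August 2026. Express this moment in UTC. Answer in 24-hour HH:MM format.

1 February 2026 is a Sunday, so the first Friday is February 6 and the fourth is February 27.
1 November 2026 is a Sunday, so the first Sunday is November 1 and the second is November 8.
24 August 2026 falls between 27 February and 8 November, so daylight saving is in effect and Ethosa Administrative Region is at UTC−03:00.
07:45 local + 3h = 10:45 UTC.

10:45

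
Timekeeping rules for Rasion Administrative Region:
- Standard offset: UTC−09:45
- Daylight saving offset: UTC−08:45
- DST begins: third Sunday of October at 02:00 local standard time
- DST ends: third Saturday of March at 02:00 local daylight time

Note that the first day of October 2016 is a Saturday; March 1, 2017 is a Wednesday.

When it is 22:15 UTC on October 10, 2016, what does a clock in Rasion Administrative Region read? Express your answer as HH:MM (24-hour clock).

1 October 2016 is a Saturday, so the first Sunday is October 2 and the third is October 16.
1 March 2017 is a Wednesday, so the first Saturday is March 4 and the third is March 18.
At the standard offset (UTC−09:45), 22:15 UTC − 9h45m = 12:30 Rasion Administrative Region standard time.
Daylight saving runs 16 October 2016 – 18 March 2017; the standard-time date in Rasion Administrative Region, October 10, 2016, is outside that window, so Rasion Administrative Region is on standard time at UTC−09:45.
22:15 UTC − 9h45m = 12:30 local.

12:30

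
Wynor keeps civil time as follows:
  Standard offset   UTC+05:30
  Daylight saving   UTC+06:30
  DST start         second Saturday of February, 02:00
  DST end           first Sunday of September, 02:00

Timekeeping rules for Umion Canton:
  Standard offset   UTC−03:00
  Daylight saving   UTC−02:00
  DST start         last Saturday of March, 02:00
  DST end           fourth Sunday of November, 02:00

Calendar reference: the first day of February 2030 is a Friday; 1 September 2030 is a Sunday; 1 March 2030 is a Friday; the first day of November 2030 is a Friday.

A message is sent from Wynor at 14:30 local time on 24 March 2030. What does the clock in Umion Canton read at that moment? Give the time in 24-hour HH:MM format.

05:00

1 February 2030 is a Friday, so the first Saturday is February 2 and the second is February 9.
1 September 2030 is a Sunday, so the first Sunday is September 1.
24 March 2030 lies within the daylight-saving period (9 February – 1 September), so Wynor is on daylight time, UTC+06:30.
14:30 Wynor − 6h30m = 08:00 UTC.
1 March 2030 is a Friday, so Saturdays fall on 2, 9, 16, 23, 30; the last is March 30.
1 November 2030 is a Friday, so the first Sunday is November 3 and the fourth is November 24.
At the standard offset (UTC−03:00), 08:00 UTC − 3h = 05:00 Umion Canton standard time.
The standard-time date in Umion Canton, 24 March 2030, does not fall between 30 March and 24 November, so daylight saving is not in effect and Umion Canton is at UTC−03:00.
08:00 UTC − 3h = 05:00 Umion Canton.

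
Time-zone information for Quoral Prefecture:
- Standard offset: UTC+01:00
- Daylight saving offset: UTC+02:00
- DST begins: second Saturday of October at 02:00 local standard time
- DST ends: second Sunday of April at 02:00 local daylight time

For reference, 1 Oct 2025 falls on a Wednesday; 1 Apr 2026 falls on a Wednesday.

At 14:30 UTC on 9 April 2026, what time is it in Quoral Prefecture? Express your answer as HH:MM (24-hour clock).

1 October 2025 is a Wednesday, so the first Saturday is October 4 and the second is October 11.
1 April 2026 is a Wednesday, so the first Sunday is April 5 and the second is April 12.
At the standard offset (UTC+01:00), 14:30 UTC + 1h = 15:30 Quoral Prefecture standard time.
The standard-time date in Quoral Prefecture, 9 April 2026, lies within the daylight-saving period (11 October 2025 – 12 April 2026), so Quoral Prefecture is on daylight time, UTC+02:00.
14:30 UTC + 2h = 16:30 local.

16:30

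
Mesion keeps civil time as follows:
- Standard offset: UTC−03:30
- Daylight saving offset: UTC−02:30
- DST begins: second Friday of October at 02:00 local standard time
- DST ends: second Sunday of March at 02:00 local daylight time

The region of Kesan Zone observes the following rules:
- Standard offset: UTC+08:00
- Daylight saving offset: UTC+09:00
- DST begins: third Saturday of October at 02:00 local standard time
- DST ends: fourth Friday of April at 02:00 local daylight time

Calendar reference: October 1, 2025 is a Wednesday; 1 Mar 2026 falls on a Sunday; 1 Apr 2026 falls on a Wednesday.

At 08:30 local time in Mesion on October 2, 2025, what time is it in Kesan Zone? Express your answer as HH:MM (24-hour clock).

20:00

1 October 2025 is a Wednesday, so the first Friday is October 3 and the second is October 10.
1 March 2026 is a Sunday, so the first Sunday is March 1 and the second is March 8.
October 2, 2025 does not fall between 10 October 2025 and 8 March 2026, so daylight saving is not in effect and Mesion is at UTC−03:30.
08:30 Mesion + 3h30m = 12:00 UTC.
1 October 2025 is a Wednesday, so the first Saturday is October 4 and the third is October 18.
1 April 2026 is a Wednesday, so the first Friday is April 3 and the fourth is April 24.
At the standard offset (UTC+08:00), 12:00 UTC + 8h = 20:00 Kesan Zone standard time.
The standard-time date in Kesan Zone, October 2, 2025, does not fall between 18 October 2025 and 24 April 2026, so daylight saving is not in effect and Kesan Zone is at UTC+08:00.
12:00 UTC + 8h = 20:00 Kesan Zone.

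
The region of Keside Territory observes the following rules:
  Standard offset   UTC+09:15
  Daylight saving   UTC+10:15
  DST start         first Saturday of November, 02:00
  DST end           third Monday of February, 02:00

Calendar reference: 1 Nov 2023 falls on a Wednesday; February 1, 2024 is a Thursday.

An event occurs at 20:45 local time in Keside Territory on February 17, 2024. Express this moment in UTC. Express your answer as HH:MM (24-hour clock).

1 November 2023 is a Wednesday, so the first Saturday is November 4.
1 February 2024 is a Thursday, so the first Monday is February 5 and the third is February 19.
February 17, 2024 falls between 4 November 2023 and 19 February 2024, so daylight saving is in effect and Keside Territory is at UTC+10:15.
20:45 local − 10h15m = 10:30 UTC.

10:30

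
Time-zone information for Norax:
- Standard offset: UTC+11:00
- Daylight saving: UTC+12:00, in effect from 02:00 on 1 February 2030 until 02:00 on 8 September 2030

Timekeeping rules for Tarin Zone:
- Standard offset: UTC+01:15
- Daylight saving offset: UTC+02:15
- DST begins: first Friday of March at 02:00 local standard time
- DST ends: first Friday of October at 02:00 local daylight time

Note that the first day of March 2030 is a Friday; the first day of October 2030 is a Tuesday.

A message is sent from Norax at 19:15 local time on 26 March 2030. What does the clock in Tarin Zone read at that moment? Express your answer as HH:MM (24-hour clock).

26 March 2030 falls between 1 February and 8 September, so daylight saving is in effect and Norax is at UTC+12:00.
19:15 Norax − 12h = 07:15 UTC.
1 March 2030 is a Friday, so the first Friday is March 1.
1 October 2030 is a Tuesday, so the first Friday is October 4.
At the standard offset (UTC+01:15), 07:15 UTC + 1h15m = 08:30 Tarin Zone standard time.
Daylight saving runs 1 March – 4 October; the standard-time date in Tarin Zone, 26 March 2030, is inside that window, so Tarin Zone is at UTC+02:15.
07:15 UTC + 2h15m = 09:30 Tarin Zone.

09:30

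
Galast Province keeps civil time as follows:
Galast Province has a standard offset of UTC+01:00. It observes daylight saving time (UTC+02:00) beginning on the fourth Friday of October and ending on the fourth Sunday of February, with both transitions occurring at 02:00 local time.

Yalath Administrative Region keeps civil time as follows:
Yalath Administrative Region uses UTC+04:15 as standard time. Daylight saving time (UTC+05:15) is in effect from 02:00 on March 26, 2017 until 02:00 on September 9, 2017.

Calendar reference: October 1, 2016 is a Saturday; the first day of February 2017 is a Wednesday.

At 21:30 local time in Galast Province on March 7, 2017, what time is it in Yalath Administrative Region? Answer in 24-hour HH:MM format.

00:45

1 October 2016 is a Saturday, so the first Friday is October 7 and the fourth is October 28.
1 February 2017 is a Wednesday, so the first Sunday is February 5 and the fourth is February 26.
March 7, 2017 does not fall between 28 October 2016 and 26 February 2017, so daylight saving is not in effect and Galast Province is at UTC+01:00.
21:30 Galast Province − 1h = 20:30 UTC.
At the standard offset (UTC+04:15), 20:30 UTC + 4h15m = 00:45 Yalath Administrative Region standard time (rolling into the next day, 8 March 2017).
The standard-time date in Yalath Administrative Region, March 8, 2017, does not fall between 26 March and 9 September, so daylight saving is not in effect and Yalath Administrative Region is at UTC+04:15.
20:30 UTC + 4h15m = 00:45 Yalath Administrative Region (rolling into the next day, 8 March 2017).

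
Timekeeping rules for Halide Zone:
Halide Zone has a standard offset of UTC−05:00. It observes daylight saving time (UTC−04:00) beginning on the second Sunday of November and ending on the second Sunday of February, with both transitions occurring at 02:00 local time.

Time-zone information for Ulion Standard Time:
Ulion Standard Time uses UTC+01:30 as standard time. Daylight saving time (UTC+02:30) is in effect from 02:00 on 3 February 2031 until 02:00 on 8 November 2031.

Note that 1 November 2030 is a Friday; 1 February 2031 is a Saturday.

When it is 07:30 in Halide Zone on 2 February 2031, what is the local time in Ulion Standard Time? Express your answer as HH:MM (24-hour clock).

1 November 2030 is a Friday, so the first Sunday is November 3 and the second is November 10.
1 February 2031 is a Saturday, so the first Sunday is February 2 and the second is February 9.
2 February 2031 falls between 10 November 2030 and 9 February 2031, so daylight saving is in effect and Halide Zone is at UTC−04:00.
07:30 Halide Zone + 4h = 11:30 UTC.
At the standard offset (UTC+01:30), 11:30 UTC + 1h30m = 13:00 Ulion Standard Time standard time.
The standard-time date in Ulion Standard Time, 2 February 2031, is outside the daylight-saving period (3 February – 8 November), so Ulion Standard Time is on standard time, UTC+01:30.
11:30 UTC + 1h30m = 13:00 Ulion Standard Time.

13:00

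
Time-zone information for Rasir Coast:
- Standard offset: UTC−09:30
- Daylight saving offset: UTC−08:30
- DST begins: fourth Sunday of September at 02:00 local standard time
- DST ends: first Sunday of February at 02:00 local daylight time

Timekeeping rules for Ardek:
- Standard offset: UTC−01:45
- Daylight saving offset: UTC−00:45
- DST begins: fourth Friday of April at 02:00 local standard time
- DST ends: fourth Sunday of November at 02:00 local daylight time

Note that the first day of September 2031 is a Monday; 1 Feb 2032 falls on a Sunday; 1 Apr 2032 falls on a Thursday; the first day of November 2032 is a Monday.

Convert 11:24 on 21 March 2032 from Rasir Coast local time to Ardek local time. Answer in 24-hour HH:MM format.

19:09

1 September 2031 is a Monday, so the first Sunday is September 7 and the fourth is September 28.
1 February 2032 is a Sunday, so the first Sunday is February 1.
Daylight saving runs 28 September 2031 – 1 February 2032; 21 March 2032 is outside that window, so Rasir Coast is on standard time at UTC−09:30.
11:24 Rasir Coast + 9h30m = 20:54 UTC.
1 April 2032 is a Thursday, so the first Friday is April 2 and the fourth is April 23.
1 November 2032 is a Monday, so the first Sunday is November 7 and the fourth is November 28.
At the standard offset (UTC−01:45), 20:54 UTC − 1h45m = 19:09 Ardek standard time.
Daylight saving runs 23 April – 28 November; the standard-time date in Ardek, 21 March 2032, is outside that window, so Ardek is on standard time at UTC−01:45.
20:54 UTC − 1h45m = 19:09 Ardek.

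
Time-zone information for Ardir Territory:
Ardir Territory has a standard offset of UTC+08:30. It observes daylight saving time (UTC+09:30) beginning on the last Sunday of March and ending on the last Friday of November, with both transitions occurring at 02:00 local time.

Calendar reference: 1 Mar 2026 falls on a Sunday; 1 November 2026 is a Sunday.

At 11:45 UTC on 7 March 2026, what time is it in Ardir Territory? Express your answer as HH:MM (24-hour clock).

20:15

1 March 2026 is a Sunday, so Sundays fall on 1, 8, 15, 22, 29; the last is March 29.
1 November 2026 is a Sunday, so Fridays fall on 6, 13, 20, 27; the last is November 27.
At the standard offset (UTC+08:30), 11:45 UTC + 8h30m = 20:15 Ardir Territory standard time.
Daylight saving runs 29 March – 27 November; the standard-time date in Ardir Territory, 7 March 2026, is outside that window, so Ardir Territory is on standard time at UTC+08:30.
11:45 UTC + 8h30m = 20:15 local.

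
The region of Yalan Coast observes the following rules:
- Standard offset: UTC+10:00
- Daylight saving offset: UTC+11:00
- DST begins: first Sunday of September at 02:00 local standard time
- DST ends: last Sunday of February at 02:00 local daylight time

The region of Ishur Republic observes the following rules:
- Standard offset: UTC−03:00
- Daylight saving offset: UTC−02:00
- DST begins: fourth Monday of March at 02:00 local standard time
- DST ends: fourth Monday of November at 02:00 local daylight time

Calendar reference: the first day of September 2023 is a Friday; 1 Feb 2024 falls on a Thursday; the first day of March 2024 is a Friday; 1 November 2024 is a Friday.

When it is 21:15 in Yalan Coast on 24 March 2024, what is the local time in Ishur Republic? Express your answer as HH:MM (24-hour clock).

1 September 2023 is a Friday, so the first Sunday is September 3.
1 February 2024 is a Thursday, so Sundays fall on 4, 11, 18, 25; the last is February 25.
24 March 2024 does not fall between 3 September 2023 and 25 February 2024, so daylight saving is not in effect and Yalan Coast is at UTC+10:00.
21:15 Yalan Coast − 10h = 11:15 UTC.
1 March 2024 is a Friday, so the first Monday is March 4 and the fourth is March 25.
1 November 2024 is a Friday, so the first Monday is November 4 and the fourth is November 25.
At the standard offset (UTC−03:00), 11:15 UTC − 3h = 08:15 Ishur Republic standard time.
The standard-time date in Ishur Republic, 24 March 2024, is outside the daylight-saving period (25 March – 25 November), so Ishur Republic is on standard time, UTC−03:00.
11:15 UTC − 3h = 08:15 Ishur Republic.

08:15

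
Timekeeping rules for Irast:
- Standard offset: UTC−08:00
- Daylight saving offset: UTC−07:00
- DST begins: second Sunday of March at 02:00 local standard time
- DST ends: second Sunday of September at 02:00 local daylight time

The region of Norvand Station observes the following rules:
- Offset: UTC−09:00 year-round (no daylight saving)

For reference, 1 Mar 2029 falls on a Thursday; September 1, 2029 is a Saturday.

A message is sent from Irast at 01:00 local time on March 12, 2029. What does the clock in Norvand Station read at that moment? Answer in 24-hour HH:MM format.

1 March 2029 is a Thursday, so the first Sunday is March 4 and the second is March 11.
1 September 2029 is a Saturday, so the first Sunday is September 2 and the second is September 9.
March 12, 2029 lies within the daylight-saving period (11 March – 9 September), so Irast is on daylight time, UTC−07:00.
01:00 Irast + 7h = 08:00 UTC.
Norvand Station has no daylight saving, so its offset is UTC−09:00 year-round.
08:00 UTC − 9h = 23:00 Norvand Station (rolling into the previous day, 11 March 2029).

23:00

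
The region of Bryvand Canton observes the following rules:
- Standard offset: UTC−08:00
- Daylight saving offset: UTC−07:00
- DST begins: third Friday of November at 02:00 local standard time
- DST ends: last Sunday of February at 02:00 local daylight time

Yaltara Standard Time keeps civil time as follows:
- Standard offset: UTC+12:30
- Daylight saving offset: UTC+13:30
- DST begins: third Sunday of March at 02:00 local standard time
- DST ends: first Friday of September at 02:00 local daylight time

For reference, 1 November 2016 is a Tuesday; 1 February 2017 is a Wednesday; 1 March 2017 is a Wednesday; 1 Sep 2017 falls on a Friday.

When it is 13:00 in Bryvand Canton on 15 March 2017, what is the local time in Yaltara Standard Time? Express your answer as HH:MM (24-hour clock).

1 November 2016 is a Tuesday, so the first Friday is November 4 and the third is November 18.
1 February 2017 is a Wednesday, so Sundays fall on 5, 12, 19, 26; the last is February 26.
Daylight saving runs 18 November 2016 – 26 February 2017; 15 March 2017 is outside that window, so Bryvand Canton is on standard time at UTC−08:00.
13:00 Bryvand Canton + 8h = 21:00 UTC.
1 March 2017 is a Wednesday, so the first Sunday is March 5 and the third is March 19.
1 September 2017 is a Friday, so the first Friday is September 1.
At the standard offset (UTC+12:30), 21:00 UTC + 12h30m = 09:30 Yaltara Standard Time standard time (rolling into the next day, 16 March 2017).
Daylight saving runs 19 March – 1 September; the standard-time date in Yaltara Standard Time, 16 March 2017, is outside that window, so Yaltara Standard Time is on standard time at UTC+12:30.
21:00 UTC + 12h30m = 09:30 Yaltara Standard Time (rolling into the next day, 16 March 2017).

09:30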